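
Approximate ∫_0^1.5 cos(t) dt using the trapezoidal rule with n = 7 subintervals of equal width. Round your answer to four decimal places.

Δt = (1.5 − 0)/7 = 3/14.
f(0) ≈ 1.0000, f(3/14) ≈ 0.9771, f(3/7) ≈ 0.9096, f(9/14) ≈ 0.8004, f(6/7) ≈ 0.6546, f(15/14) ≈ 0.4789, f(9/7) ≈ 0.2812, f(1.5) ≈ 0.0707.
T_7 = (Δt/2)·[f(t_0) + 2f(t_1) + ... + 2f(t_{6}) + f(t_7)].
Sum ≈ 0.9937.

0.9937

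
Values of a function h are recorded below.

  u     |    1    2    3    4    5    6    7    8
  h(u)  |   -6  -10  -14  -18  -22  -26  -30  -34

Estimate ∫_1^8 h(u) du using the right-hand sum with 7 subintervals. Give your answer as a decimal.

-154

Δu = 1.
Sum = 1·[(-10) + (-14) + (-18) + (-22) + (-26) + (-30) + (-34)] = -154.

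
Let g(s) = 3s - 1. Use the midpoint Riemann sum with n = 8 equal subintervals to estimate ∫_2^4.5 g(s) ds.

21.875

Δs = (4.5 − 2)/8 = 0.3125.
Midpoints: 2.15625, 2.46875, 2.78125, 3.09375, 3.40625, 3.71875, 4.03125, 4.34375.
g(2.15625) = 5.46875, g(2.46875) = 6.40625, g(2.78125) = 7.34375, g(3.09375) = 8.28125, g(3.40625) = 9.21875, g(3.71875) = 10.15625, g(4.03125) = 11.09375, g(4.34375) = 12.03125.
Sum = Δs · [g(2.15625) + g(2.46875) + g(2.78125) + ...].
Sum = 21.875.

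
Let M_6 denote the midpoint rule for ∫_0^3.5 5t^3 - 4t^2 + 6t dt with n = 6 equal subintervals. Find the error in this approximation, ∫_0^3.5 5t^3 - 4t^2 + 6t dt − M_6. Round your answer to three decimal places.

Exact integral: ∫_0^3.5 f(t) dt ≈ 167.16146.
M_6 ≈ 164.95320.
Error ≈ 167.16146 − 164.95320 ≈ 2.208.

2.208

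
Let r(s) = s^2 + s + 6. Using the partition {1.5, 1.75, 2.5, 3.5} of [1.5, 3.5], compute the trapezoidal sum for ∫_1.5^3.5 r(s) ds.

30.40625

Subinterval widths: 0.25, 0.75, 1.
r(1.5) = 9.75, r(1.75) = 10.8125, r(2.5) = 14.75, r(3.5) = 21.75.
On each subinterval the trapezoid contributes (Δs_i/2)·[r(s_{i-1}) + r(s_i)].
Sum = 30.40625.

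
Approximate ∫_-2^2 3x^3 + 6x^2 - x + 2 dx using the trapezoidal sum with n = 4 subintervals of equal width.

44

Δx = (2 − (-2))/4 = 1.
f(-2) = 4, f(-1) = 6, f(0) = 2, f(1) = 10, f(2) = 48.
T_4 = (Δx/2)·[f(x_0) + 2f(x_1) + 2f(x_2) + 2f(x_3) + f(x_4)].
Sum = 44.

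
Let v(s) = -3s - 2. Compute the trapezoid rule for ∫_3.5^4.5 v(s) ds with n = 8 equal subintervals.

-14

Δs = (4.5 − 3.5)/8 = 0.125.
v(3.5) = -12.5, v(3.625) = -12.875, v(3.75) = -13.25, v(3.875) = -13.625, v(4) = -14, v(4.125) = -14.375, v(4.25) = -14.75, v(4.375) = -15.125, v(4.5) = -15.5.
T_8 = (Δs/2)·[v(s_0) + 2v(s_1) + ... + 2v(s_{7}) + v(s_8)].
Sum = -14.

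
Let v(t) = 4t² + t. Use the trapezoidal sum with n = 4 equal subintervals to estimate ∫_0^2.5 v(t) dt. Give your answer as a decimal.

Δt = (2.5 − 0)/4 = 0.625.
v(0) = 0, v(0.625) = 2.1875, v(1.25) = 7.5, v(1.875) = 15.9375, v(2.5) = 27.5.
T_4 = (Δt/2)·[v(t_0) + 2v(t_1) + 2v(t_2) + 2v(t_3) + v(t_4)].
Sum = 24.609375.

24.609375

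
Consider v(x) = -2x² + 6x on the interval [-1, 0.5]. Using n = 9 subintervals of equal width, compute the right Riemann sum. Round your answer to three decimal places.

-2.139

Δx = (0.5 − (-1))/9 = 1/6.
Right endpoints: -5/6, -2/3, -0.5, -1/3, -1/6, 0, 1/6, 1/3, 0.5.
v(-5/6) = -115/18, v(-2/3) = -44/9, v(-0.5) = -3.5, v(-1/3) = -20/9, v(-1/6) = -19/18, v(0) = 0, v(1/6) = 17/18, v(1/3) = 16/9, v(0.5) = 2.5.
Sum = Δx · [v(-5/6) + v(-2/3) + v(-0.5) + ...].
Sum ≈ -2.139.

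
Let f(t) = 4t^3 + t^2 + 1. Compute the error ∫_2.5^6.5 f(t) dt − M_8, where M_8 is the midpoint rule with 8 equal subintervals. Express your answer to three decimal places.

4.583

Exact integral: ∫_2.5^6.5 f(t) dt ≈ 1836.33333.
M_8 = 1831.75.
Error ≈ 1836.33333 − 1831.75 ≈ 4.583.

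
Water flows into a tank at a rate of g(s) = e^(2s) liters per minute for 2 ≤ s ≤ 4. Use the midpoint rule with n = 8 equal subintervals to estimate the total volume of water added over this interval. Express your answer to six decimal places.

Δs = (4 − 2)/8 = 0.25.
Midpoints: 2.125, 2.375, 2.625, 2.875, 3.125, 3.375, 3.625, 3.875.
g(2.125) ≈ 70.105412, g(2.375) ≈ 115.584285, g(2.625) ≈ 190.566268, g(2.875) ≈ 314.190660, g(3.125) ≈ 518.012825, g(3.375) ≈ 854.058763, g(3.625) ≈ 1408.104848, g(3.875) ≈ 2321.572415.
Sum = Δs · [g(2.125) + g(2.375) + g(2.625) + ...].
Sum ≈ 1448.048869.

1448.048869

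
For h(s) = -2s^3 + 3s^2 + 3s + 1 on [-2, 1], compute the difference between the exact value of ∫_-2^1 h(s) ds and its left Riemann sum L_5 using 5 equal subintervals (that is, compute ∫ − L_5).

-6.48

Exact integral: ∫_-2^1 h(s) ds = 15.
L_5 = 21.48.
Error = 15 − 21.48 = -6.48.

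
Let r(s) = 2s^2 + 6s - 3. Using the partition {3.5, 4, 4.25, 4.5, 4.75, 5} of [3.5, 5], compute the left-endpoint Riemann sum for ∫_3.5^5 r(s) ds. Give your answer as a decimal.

Subinterval widths: 0.5, 0.25, 0.25, 0.25, 0.25.
Left endpoints: 3.5, 4, 4.25, 4.5, 4.75.
r(3.5) = 42.5, r(4) = 53, r(4.25) = 58.625, r(4.5) = 64.5, r(4.75) = 70.625.
Sum = Σ Δs_i · r(s_i).
Sum = 82.9375.

82.9375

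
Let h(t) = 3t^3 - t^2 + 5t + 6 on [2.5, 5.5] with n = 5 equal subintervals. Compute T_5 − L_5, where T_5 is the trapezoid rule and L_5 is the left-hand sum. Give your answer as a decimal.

132.975

T_5 = 691.05.
L_5 = 558.075.
T_5 − L_5 = 132.975.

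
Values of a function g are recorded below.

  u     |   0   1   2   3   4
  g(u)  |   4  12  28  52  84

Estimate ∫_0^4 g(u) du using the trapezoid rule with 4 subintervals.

Δu = 1.
T_4 = (1/2)·[4 + 2·12 + 2·28 + 2·52 + 84] = 136.

136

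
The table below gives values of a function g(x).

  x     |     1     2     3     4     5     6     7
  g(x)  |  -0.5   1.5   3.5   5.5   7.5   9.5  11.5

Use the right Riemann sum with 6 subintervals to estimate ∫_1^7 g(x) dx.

39

Δx = 1.
Sum = 1·[1.5 + 3.5 + 5.5 + 7.5 + 9.5 + 11.5] = 39.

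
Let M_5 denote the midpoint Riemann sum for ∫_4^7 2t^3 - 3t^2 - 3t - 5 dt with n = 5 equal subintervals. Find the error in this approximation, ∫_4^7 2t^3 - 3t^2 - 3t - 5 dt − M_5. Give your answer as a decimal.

Exact integral: ∫_4^7 f(t) dt = 729.
M_5 = 726.3.
Error = 729 − 726.3 = 2.7.

2.7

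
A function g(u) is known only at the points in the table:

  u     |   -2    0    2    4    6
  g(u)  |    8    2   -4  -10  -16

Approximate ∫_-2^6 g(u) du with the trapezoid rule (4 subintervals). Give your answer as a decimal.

-32

Δu = 2.
T_4 = (2/2)·[8 + 2·2 + 2·(-4) + 2·(-10) + (-16)] = -32.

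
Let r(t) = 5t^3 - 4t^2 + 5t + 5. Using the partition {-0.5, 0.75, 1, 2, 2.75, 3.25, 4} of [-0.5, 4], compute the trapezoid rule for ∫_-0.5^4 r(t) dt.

Subinterval widths: 1.25, 0.25, 1, 0.75, 0.5, 0.75.
r(-0.5) = 0.875, r(0.75) = 8.609375, r(1) = 11, r(2) = 39, r(2.75) = 92.484375, r(3.25) = 150.640625, r(4) = 281.
On each subinterval the trapezoid contributes (Δt_i/2)·[r(t_{i-1}) + r(t_i)].
Sum = 305.33203125.

305.33203125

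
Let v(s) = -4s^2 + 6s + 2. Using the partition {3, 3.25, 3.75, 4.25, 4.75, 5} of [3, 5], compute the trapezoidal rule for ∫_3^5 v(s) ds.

-78.9375

Subinterval widths: 0.25, 0.5, 0.5, 0.5, 0.25.
v(3) = -16, v(3.25) = -20.75, v(3.75) = -31.75, v(4.25) = -44.75, v(4.75) = -59.75, v(5) = -68.
On each subinterval the trapezoid contributes (Δs_i/2)·[v(s_{i-1}) + v(s_i)].
Sum = -78.9375.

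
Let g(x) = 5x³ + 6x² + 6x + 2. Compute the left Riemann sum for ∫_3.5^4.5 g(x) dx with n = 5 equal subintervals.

418.415

Δx = (4.5 − 3.5)/5 = 0.2.
Left endpoints: 3.5, 3.7, 3.9, 4.1, 4.3.
g(3.5) = 310.875, g(3.7) = 359.605, g(3.9) = 413.255, g(4.1) = 472.065, g(4.3) = 536.275.
Sum = Δx · [g(3.5) + g(3.7) + g(3.9) + g(4.1) + g(4.3)].
Sum = 418.415.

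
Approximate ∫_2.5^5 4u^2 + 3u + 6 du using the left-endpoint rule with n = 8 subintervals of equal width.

176.23046875

Δu = (5 − 2.5)/8 = 0.3125.
Left endpoints: 2.5, 2.8125, 3.125, 3.4375, 3.75, 4.0625, 4.375, 4.6875.
f(2.5) = 38.5, f(2.8125) = 46.078125, f(3.125) = 54.4375, f(3.4375) = 63.578125, f(3.75) = 73.5, f(4.0625) = 84.203125, f(4.375) = 95.6875, f(4.6875) = 107.953125.
Sum = Δu · [f(2.5) + f(2.8125) + f(3.125) + ...].
Sum = 176.23046875.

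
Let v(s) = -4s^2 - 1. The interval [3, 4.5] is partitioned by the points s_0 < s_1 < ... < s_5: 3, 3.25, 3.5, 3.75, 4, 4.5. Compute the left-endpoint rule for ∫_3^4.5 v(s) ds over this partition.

Subinterval widths: 0.25, 0.25, 0.25, 0.25, 0.5.
Left endpoints: 3, 3.25, 3.5, 3.75, 4.
v(3) = -37, v(3.25) = -43.25, v(3.5) = -50, v(3.75) = -57.25, v(4) = -65.
Sum = Σ Δs_i · v(s_i).
Sum = -79.375.

-79.375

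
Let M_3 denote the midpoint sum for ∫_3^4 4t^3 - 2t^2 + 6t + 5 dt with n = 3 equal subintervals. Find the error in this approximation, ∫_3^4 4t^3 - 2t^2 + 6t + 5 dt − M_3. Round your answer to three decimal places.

Exact integral: ∫_3^4 f(t) dt ≈ 176.33333.
M_3 ≈ 175.96296.
Error ≈ 176.33333 − 175.96296 ≈ 0.370.

0.370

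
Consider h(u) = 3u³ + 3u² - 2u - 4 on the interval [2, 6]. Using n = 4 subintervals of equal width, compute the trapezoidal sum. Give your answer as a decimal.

Δu = (6 − 2)/4 = 1.
h(2) = 28, h(3) = 98, h(4) = 228, h(5) = 436, h(6) = 740.
T_4 = (Δu/2)·[h(u_0) + 2h(u_1) + 2h(u_2) + 2h(u_3) + h(u_4)].
Sum = 1146.

1146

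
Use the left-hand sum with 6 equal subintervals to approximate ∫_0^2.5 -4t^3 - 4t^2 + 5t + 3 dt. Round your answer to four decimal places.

-22.5203

Δt = (2.5 − 0)/6 = 5/12.
Left endpoints: 0, 5/12, 5/6, 1.25, 5/3, 25/12.
f(0) = 3, f(5/12) = 1771/432, f(5/6) = 56/27, f(1.25) = -4.8125, f(5/3) = -494/27, f(25/12) = -17329/432.
Sum = Δt · [f(0) + f(5/12) + f(5/6) + ...].
Sum ≈ -22.5203.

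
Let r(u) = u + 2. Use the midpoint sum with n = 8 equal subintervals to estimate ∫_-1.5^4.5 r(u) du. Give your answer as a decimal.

Δu = (4.5 − (-1.5))/8 = 0.75.
Midpoints: -1.125, -0.375, 0.375, 1.125, 1.875, 2.625, 3.375, 4.125.
r(-1.125) = 0.875, r(-0.375) = 1.625, r(0.375) = 2.375, r(1.125) = 3.125, r(1.875) = 3.875, r(2.625) = 4.625, r(3.375) = 5.375, r(4.125) = 6.125.
Sum = Δu · [r(-1.125) + r(-0.375) + r(0.375) + ...].
Sum = 21.

21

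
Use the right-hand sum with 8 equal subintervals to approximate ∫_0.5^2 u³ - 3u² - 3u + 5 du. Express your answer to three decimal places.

-2.747

Δu = (2 − 0.5)/8 = 0.1875.
Right endpoints: 0.6875, 0.875, 1.0625, 1.25, 1.4375, 1.625, 1.8125, 2.
f(0.6875) = 7555/4096, f(0.875) = 383/512, f(1.0625) = -1535/4096, f(1.25) = -1.484375, f(1.4375) = -10409/4096, f(1.625) = -1795/512, f(1.8125) = -17771/4096, f(2) = -5.
Sum = Δu · [f(0.6875) + f(0.875) + f(1.0625) + ...].
Sum ≈ -2.747.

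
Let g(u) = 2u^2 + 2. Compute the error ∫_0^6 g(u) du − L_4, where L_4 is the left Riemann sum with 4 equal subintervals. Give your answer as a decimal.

Exact integral: ∫_0^6 g(u) du = 156.
L_4 = 106.5.
Error = 156 − 106.5 = 49.5.

49.5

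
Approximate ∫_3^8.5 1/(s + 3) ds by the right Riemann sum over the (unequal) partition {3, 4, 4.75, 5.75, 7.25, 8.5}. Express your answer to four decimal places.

0.6090

Subinterval widths: 1, 0.75, 1, 1.5, 1.25.
Right endpoints: 4, 4.75, 5.75, 7.25, 8.5.
f(4) = 1/7, f(4.75) = 4/31, f(5.75) = 4/35, f(7.25) = 4/41, f(8.5) = 2/23.
Sum = Σ Δs_i · f(s_i).
Sum ≈ 0.6090.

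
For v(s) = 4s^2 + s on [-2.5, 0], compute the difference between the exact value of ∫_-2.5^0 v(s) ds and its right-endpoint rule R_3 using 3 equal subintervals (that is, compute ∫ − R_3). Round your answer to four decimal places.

8.2176

Exact integral: ∫_-2.5^0 v(s) ds ≈ 17.708333.
R_3 ≈ 9.490741.
Error ≈ 17.708333 − 9.490741 ≈ 8.2176.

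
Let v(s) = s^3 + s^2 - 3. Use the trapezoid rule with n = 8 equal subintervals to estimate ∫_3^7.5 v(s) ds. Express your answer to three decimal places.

892.865

Δs = (7.5 − 3)/8 = 0.5625.
v(3) = 33, v(3.5625) = 224889/4096, v(4.125) = 43113/512, v(4.6875) = 499587/4096, v(5.25) = 169.265625, v(5.8125) = 930453/4096, v(6.375) = 151923/512, v(6.9375) = 1552479/4096, v(7.5) = 475.125.
T_8 = (Δs/2)·[v(s_0) + 2v(s_1) + ... + 2v(s_{7}) + v(s_8)].
Sum ≈ 892.865.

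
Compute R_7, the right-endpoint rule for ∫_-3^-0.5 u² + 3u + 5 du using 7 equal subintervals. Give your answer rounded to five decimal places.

Δu = (-0.5 − (-3))/7 = 5/14.
Right endpoints: -37/14, -16/7, -27/14, -11/7, -17/14, -6/7, -0.5.
f(-37/14) = 795/196, f(-16/7) = 165/49, f(-27/14) = 575/196, f(-11/7) = 135/49, f(-17/14) = 555/196, f(-6/7) = 155/49, f(-0.5) = 3.75.
Sum = Δu · [f(-37/14) + f(-16/7) + f(-27/14) + ...].
Sum ≈ 8.16327.

8.16327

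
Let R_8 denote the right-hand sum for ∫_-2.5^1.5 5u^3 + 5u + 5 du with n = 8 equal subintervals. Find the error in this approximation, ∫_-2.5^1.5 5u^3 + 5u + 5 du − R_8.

-27.5

Exact integral: ∫_-2.5^1.5 f(u) du = -32.5.
R_8 = -5.
Error = -32.5 − (-5) = -27.5.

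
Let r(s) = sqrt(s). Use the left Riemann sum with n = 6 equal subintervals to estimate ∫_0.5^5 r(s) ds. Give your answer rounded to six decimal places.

Δs = (5 − 0.5)/6 = 0.75.
Left endpoints: 0.5, 1.25, 2, 2.75, 3.5, 4.25.
r(0.5) ≈ 0.707107, r(1.25) ≈ 1.118034, r(2) ≈ 1.414214, r(2.75) ≈ 1.658312, r(3.5) ≈ 1.870829, r(4.25) ≈ 2.061553.
Sum = Δs · [r(0.5) + r(1.25) + r(2) + ...].
Sum ≈ 6.622536.

6.622536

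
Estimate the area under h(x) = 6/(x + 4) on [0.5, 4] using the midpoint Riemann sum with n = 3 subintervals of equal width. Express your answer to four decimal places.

Δx = (4 − 0.5)/3 = 7/6.
Midpoints: 13/12, 2.25, 41/12.
h(13/12) = 72/61, h(2.25) = 0.96, h(41/12) = 72/89.
Sum = Δx · [h(13/12) + h(2.25) + h(41/12)].
Sum ≈ 3.4409.

3.4409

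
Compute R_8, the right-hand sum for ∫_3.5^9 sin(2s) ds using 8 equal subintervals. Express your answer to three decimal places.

-0.445

Δs = (9 − 3.5)/8 = 0.6875.
Right endpoints: 4.1875, 4.875, 5.5625, 6.25, 6.9375, 7.625, 8.3125, 9.
f(4.1875) ≈ 0.867, f(4.875) ≈ -0.320, f(5.5625) ≈ -0.992, f(6.25) ≈ -0.066, f(6.9375) ≈ 0.966, f(7.625) ≈ 0.442, f(8.3125) ≈ -0.794, f(9) ≈ -0.751.
Sum = Δs · [f(4.1875) + f(4.875) + f(5.5625) + ...].
Sum ≈ -0.445.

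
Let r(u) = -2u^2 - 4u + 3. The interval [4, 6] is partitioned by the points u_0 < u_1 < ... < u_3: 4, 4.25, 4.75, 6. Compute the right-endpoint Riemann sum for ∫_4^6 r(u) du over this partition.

-159.34375

Subinterval widths: 0.25, 0.5, 1.25.
Right endpoints: 4.25, 4.75, 6.
r(4.25) = -50.125, r(4.75) = -61.125, r(6) = -93.
Sum = Σ Δu_i · r(u_i).
Sum = -159.34375.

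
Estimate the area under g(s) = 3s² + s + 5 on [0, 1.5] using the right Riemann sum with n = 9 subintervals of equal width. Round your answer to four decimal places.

Δs = (1.5 − 0)/9 = 1/6.
Right endpoints: 1/6, 1/3, 0.5, 2/3, 5/6, 1, 7/6, 4/3, 1.5.
g(1/6) = 5.25, g(1/3) = 17/3, g(0.5) = 6.25, g(2/3) = 7, g(5/6) = 95/12, g(1) = 9, g(7/6) = 10.25, g(4/3) = 35/3, g(1.5) = 13.25.
Sum = Δs · [g(1/6) + g(1/3) + g(0.5) + ...].
Sum ≈ 12.7083.

12.7083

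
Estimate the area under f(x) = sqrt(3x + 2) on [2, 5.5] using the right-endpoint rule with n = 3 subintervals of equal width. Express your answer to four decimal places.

13.4929

Δx = (5.5 − 2)/3 = 7/6.
Right endpoints: 19/6, 13/3, 5.5.
f(19/6) ≈ 3.3912, f(13/3) ≈ 3.8730, f(5.5) ≈ 4.3012.
Sum = Δx · [f(19/6) + f(13/3) + f(5.5)].
Sum ≈ 13.4929.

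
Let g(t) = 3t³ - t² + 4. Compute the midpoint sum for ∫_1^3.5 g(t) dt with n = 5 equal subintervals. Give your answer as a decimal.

106.8359375

Δt = (3.5 − 1)/5 = 0.5.
Midpoints: 1.25, 1.75, 2.25, 2.75, 3.25.
g(1.25) = 8.296875, g(1.75) = 17.015625, g(2.25) = 33.109375, g(2.75) = 58.828125, g(3.25) = 96.421875.
Sum = Δt · [g(1.25) + g(1.75) + g(2.25) + g(2.75) + g(3.25)].
Sum = 106.8359375.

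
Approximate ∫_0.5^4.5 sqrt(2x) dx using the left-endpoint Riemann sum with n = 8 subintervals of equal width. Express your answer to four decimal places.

8.1530

Δx = (4.5 − 0.5)/8 = 0.5.
Left endpoints: 0.5, 1, 1.5, 2, 2.5, 3, 3.5, 4.
f(0.5) ≈ 1.0000, f(1) ≈ 1.4142, f(1.5) ≈ 1.7321, f(2) ≈ 2.0000, f(2.5) ≈ 2.2361, f(3) ≈ 2.4495, f(3.5) ≈ 2.6458, f(4) ≈ 2.8284.
Sum = Δx · [f(0.5) + f(1) + f(1.5) + ...].
Sum ≈ 8.1530.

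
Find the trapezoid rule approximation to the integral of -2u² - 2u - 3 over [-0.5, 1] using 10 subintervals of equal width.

-6.01125

Δu = (1 − (-0.5))/10 = 0.15.
f(-0.5) = -2.5, f(-0.35) = -2.545, f(-0.2) = -2.68, f(-0.05) = -2.905, f(0.1) = -3.22, f(0.25) = -3.625, f(0.4) = -4.12, f(0.55) = -4.705, f(0.7) = -5.38, f(0.85) = -6.145, f(1) = -7.
T_10 = (Δu/2)·[f(u_0) + 2f(u_1) + ... + 2f(u_{9}) + f(u_10)].
Sum = -6.01125.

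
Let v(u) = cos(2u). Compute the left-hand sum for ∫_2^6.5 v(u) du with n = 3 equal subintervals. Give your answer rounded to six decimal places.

Δu = (6.5 − 2)/3 = 1.5.
Left endpoints: 2, 3.5, 5.
v(2) ≈ -0.653644, v(3.5) ≈ 0.753902, v(5) ≈ -0.839072.
Sum = Δu · [v(2) + v(3.5) + v(5)].
Sum ≈ -1.108219.

-1.108219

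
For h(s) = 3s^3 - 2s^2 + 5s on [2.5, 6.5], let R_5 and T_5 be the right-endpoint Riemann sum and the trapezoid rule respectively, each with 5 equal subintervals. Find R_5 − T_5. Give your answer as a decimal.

290

R_5 = 1533.26.
T_5 = 1243.26.
R_5 − T_5 = 290.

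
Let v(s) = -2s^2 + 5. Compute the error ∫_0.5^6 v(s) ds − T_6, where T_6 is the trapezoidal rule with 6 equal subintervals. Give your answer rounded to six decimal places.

1.540509

Exact integral: ∫_0.5^6 v(s) ds ≈ -116.41666667.
T_6 ≈ -117.95717593.
Error ≈ -116.41666667 − (-117.95717593) ≈ 1.540509.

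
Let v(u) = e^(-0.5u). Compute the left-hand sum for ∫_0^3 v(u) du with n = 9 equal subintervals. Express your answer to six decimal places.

1.686813

Δu = (3 − 0)/9 = 1/3.
Left endpoints: 0, 1/3, 2/3, 1, 4/3, 5/3, 2, 7/3, 8/3.
v(0) ≈ 1.000000, v(1/3) ≈ 0.846482, v(2/3) ≈ 0.716531, v(1) ≈ 0.606531, v(4/3) ≈ 0.513417, v(5/3) ≈ 0.434598, v(2) ≈ 0.367879, v(7/3) ≈ 0.311403, v(8/3) ≈ 0.263597.
Sum = Δu · [v(0) + v(1/3) + v(2/3) + ...].
Sum ≈ 1.686813.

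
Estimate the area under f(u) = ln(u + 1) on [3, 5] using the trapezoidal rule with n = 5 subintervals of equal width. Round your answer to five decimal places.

Δu = (5 − 3)/5 = 0.4.
f(3) ≈ 1.38629, f(3.4) ≈ 1.48160, f(3.8) ≈ 1.56862, f(4.2) ≈ 1.64866, f(4.6) ≈ 1.72277, f(5) ≈ 1.79176.
T_5 = (Δu/2)·[f(u_0) + 2f(u_1) + ... + 2f(u_{4}) + f(u_5)].
Sum ≈ 3.20427.

3.20427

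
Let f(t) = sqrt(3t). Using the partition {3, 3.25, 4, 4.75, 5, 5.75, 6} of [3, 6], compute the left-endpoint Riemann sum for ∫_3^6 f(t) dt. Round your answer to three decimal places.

Subinterval widths: 0.25, 0.75, 0.75, 0.25, 0.75, 0.25.
Left endpoints: 3, 3.25, 4, 4.75, 5, 5.75.
f(3) ≈ 3.000, f(3.25) ≈ 3.122, f(4) ≈ 3.464, f(4.75) ≈ 3.775, f(5) ≈ 3.873, f(5.75) ≈ 4.153.
Sum = Σ Δt_i · f(t_i).
Sum ≈ 10.577.

10.577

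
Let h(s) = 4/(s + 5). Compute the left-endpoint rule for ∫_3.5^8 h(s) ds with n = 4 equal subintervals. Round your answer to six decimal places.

Δs = (8 − 3.5)/4 = 1.125.
Left endpoints: 3.5, 4.625, 5.75, 6.875.
h(3.5) = 8/17, h(4.625) = 32/77, h(5.75) = 16/43, h(6.875) = 32/95.
Sum = Δs · [h(3.5) + h(4.625) + h(5.75) + h(6.875)].
Sum ≈ 1.794496.

1.794496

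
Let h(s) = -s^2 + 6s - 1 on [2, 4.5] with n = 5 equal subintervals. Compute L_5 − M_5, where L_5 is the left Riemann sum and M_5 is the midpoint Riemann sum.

L_5 = 18.75.
M_5 = 18.59375.
L_5 − M_5 = 0.15625.

0.15625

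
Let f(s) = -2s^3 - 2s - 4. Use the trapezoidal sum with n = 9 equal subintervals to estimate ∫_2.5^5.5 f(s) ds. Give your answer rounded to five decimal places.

Δs = (5.5 − 2.5)/9 = 1/3.
f(2.5) = -40.25, f(17/6) = -5957/108, f(19/6) = -7975/108, f(3.5) = -96.75, f(23/6) = -13427/108, f(25/6) = -16957/108, f(4.5) = -195.25, f(29/6) = -25865/108, f(31/6) = -31339/108, f(5.5) = -347.75.
T_9 = (Δs/2)·[f(s_0) + 2f(s_1) + ... + 2f(s_{8}) + f(s_9)].
Sum ≈ -475.33333.

-475.33333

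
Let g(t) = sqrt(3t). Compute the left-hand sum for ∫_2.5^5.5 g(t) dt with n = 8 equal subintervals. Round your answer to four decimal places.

Δt = (5.5 − 2.5)/8 = 0.375.
Left endpoints: 2.5, 2.875, 3.25, 3.625, 4, 4.375, 4.75, 5.125.
g(2.5) ≈ 2.7386, g(2.875) ≈ 2.9368, g(3.25) ≈ 3.1225, g(3.625) ≈ 3.2977, g(4) ≈ 3.4641, g(4.375) ≈ 3.6228, g(4.75) ≈ 3.7749, g(5.125) ≈ 3.9211.
Sum = Δt · [g(2.5) + g(2.875) + g(3.25) + ...].
Sum ≈ 10.0795.

10.0795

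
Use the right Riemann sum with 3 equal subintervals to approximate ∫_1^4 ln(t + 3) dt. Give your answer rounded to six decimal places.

5.347108

Δt = (4 − 1)/3 = 1.
Right endpoints: 2, 3, 4.
f(2) ≈ 1.609438, f(3) ≈ 1.791759, f(4) ≈ 1.945910.
Sum = Δt · [f(2) + f(3) + f(4)].
Sum ≈ 5.347108.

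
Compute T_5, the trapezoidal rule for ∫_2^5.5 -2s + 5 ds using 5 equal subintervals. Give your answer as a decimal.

Δs = (5.5 − 2)/5 = 0.7.
f(2) = 1, f(2.7) = -0.4, f(3.4) = -1.8, f(4.1) = -3.2, f(4.8) = -4.6, f(5.5) = -6.
T_5 = (Δs/2)·[f(s_0) + 2f(s_1) + ... + 2f(s_{4}) + f(s_5)].
Sum = -8.75.

-8.75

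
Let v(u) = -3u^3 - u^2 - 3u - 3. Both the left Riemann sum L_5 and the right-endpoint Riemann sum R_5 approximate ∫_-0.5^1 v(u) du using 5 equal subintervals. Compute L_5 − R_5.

L_5 = -5.4825.
R_5 = -8.07.
L_5 − R_5 = 2.5875.

2.5875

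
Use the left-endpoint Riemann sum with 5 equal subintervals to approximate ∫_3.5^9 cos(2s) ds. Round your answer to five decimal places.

Δs = (9 − 3.5)/5 = 1.1.
Left endpoints: 3.5, 4.6, 5.7, 6.8, 7.9.
f(3.5) ≈ 0.75390, f(4.6) ≈ -0.97484, f(5.7) ≈ 0.39349, f(6.8) ≈ 0.51170, f(7.9) ≈ -0.99577.
Sum = Δs · [f(3.5) + f(4.6) + f(5.7) + f(6.8) + f(7.9)].
Sum ≈ -0.34267.

-0.34267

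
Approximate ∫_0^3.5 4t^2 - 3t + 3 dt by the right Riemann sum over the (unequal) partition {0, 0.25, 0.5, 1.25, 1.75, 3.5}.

Subinterval widths: 0.25, 0.25, 0.75, 0.5, 1.75.
Right endpoints: 0.25, 0.5, 1.25, 1.75, 3.5.
f(0.25) = 2.5, f(0.5) = 2.5, f(1.25) = 5.5, f(1.75) = 10, f(3.5) = 41.5.
Sum = Σ Δt_i · f(t_i).
Sum = 83.

83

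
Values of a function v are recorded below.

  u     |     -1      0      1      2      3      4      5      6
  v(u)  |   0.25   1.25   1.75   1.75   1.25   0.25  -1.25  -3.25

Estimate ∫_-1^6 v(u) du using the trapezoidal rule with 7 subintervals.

3.5

Δu = 1.
T_7 = (1/2)·[0.25 + 2·1.25 + 2·1.75 + 2·1.75 + 2·1.25 + 2·0.25 + 2·(-1.25) + (-3.25)] = 3.5.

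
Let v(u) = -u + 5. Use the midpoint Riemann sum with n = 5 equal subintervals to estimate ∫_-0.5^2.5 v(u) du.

12

Δu = (2.5 − (-0.5))/5 = 0.6.
Midpoints: -0.2, 0.4, 1, 1.6, 2.2.
v(-0.2) = 5.2, v(0.4) = 4.6, v(1) = 4, v(1.6) = 3.4, v(2.2) = 2.8.
Sum = Δu · [v(-0.2) + v(0.4) + v(1) + v(1.6) + v(2.2)].
Sum = 12.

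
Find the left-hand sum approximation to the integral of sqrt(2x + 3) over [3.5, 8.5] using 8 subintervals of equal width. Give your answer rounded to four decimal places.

Δx = (8.5 − 3.5)/8 = 0.625.
Left endpoints: 3.5, 4.125, 4.75, 5.375, 6, 6.625, 7.25, 7.875.
f(3.5) ≈ 3.1623, f(4.125) ≈ 3.3541, f(4.75) ≈ 3.5355, f(5.375) ≈ 3.7081, f(6) ≈ 3.8730, f(6.625) ≈ 4.0311, f(7.25) ≈ 4.1833, f(7.875) ≈ 4.3301.
Sum = Δx · [f(3.5) + f(4.125) + f(4.75) + ...].
Sum ≈ 18.8610.

18.8610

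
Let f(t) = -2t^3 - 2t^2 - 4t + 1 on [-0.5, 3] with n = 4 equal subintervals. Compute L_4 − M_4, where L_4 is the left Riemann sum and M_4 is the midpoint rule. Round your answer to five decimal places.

L_4 ≈ -39.2792969.
M_4 ≈ -70.4306641.
L_4 − M_4 ≈ 31.15137.

31.15137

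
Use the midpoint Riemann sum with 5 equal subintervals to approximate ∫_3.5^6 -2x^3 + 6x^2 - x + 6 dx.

-222.421875

Δx = (6 − 3.5)/5 = 0.5.
Midpoints: 3.75, 4.25, 4.75, 5.25, 5.75.
f(3.75) = -18.84375, f(4.25) = -43.40625, f(4.75) = -77.71875, f(5.25) = -123.28125, f(5.75) = -181.59375.
Sum = Δx · [f(3.75) + f(4.25) + f(4.75) + f(5.25) + f(5.75)].
Sum = -222.421875.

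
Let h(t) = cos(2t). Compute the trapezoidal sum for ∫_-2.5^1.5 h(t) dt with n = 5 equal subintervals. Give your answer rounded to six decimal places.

Δt = (1.5 − (-2.5))/5 = 0.8.
h(-2.5) ≈ 0.283662, h(-1.7) ≈ -0.966798, h(-0.9) ≈ -0.227202, h(-0.1) ≈ 0.980067, h(0.7) ≈ 0.169967, h(1.5) ≈ -0.989992.
T_5 = (Δt/2)·[h(t_0) + 2h(t_1) + ... + 2h(t_{4}) + h(t_5)].
Sum ≈ -0.317705.

-0.317705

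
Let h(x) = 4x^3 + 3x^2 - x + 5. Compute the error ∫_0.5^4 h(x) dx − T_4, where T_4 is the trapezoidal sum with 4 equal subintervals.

-13.3984375

Exact integral: ∫_0.5^4 h(x) dx = 329.4375.
T_4 = 342.8359375.
Error = 329.4375 − 342.8359375 = -13.3984375.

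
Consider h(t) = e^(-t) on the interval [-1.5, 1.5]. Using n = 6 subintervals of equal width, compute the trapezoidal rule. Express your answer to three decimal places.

4.347

Δt = (1.5 − (-1.5))/6 = 0.5.
h(-1.5) ≈ 4.482, h(-1) ≈ 2.718, h(-0.5) ≈ 1.649, h(0) ≈ 1.000, h(0.5) ≈ 0.607, h(1) ≈ 0.368, h(1.5) ≈ 0.223.
T_6 = (Δt/2)·[h(t_0) + 2h(t_1) + ... + 2h(t_{5}) + h(t_6)].
Sum ≈ 4.347.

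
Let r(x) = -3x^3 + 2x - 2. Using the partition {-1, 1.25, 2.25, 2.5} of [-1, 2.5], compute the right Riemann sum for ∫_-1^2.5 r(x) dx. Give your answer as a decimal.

-54.69921875

Subinterval widths: 2.25, 1, 0.25.
Right endpoints: 1.25, 2.25, 2.5.
r(1.25) = -5.359375, r(2.25) = -31.671875, r(2.5) = -43.875.
Sum = Σ Δx_i · r(x_i).
Sum = -54.69921875.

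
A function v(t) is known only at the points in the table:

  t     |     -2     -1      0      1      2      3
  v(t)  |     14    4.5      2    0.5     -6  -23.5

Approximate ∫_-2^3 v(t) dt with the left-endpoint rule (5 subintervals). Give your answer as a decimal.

Δt = 1.
Sum = 1·[14 + 4.5 + 2 + 0.5 + (-6)] = 15.

15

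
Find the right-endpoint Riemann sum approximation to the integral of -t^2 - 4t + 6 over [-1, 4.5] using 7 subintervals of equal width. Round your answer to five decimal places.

-52.97959

Δt = (4.5 − (-1))/7 = 11/14.
Right endpoints: -3/14, 4/7, 19/14, 15/7, 41/14, 26/7, 4.5.
f(-3/14) = 1335/196, f(4/7) = 166/49, f(19/14) = -249/196, f(15/7) = -351/49, f(41/14) = -2801/196, f(26/7) = -1110/49, f(4.5) = -32.25.
Sum = Δt · [f(-3/14) + f(4/7) + f(19/14) + ...].
Sum ≈ -52.97959.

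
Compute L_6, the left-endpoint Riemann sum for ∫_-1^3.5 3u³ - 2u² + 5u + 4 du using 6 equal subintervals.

83.21484375

Δu = (3.5 − (-1))/6 = 0.75.
Left endpoints: -1, -0.25, 0.5, 1.25, 2, 2.75.
f(-1) = -6, f(-0.25) = 2.578125, f(0.5) = 6.375, f(1.25) = 12.984375, f(2) = 30, f(2.75) = 65.015625.
Sum = Δu · [f(-1) + f(-0.25) + f(0.5) + ...].
Sum = 83.21484375.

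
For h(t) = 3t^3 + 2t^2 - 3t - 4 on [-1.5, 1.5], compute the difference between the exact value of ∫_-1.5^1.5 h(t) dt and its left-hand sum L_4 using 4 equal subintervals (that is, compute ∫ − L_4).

Exact integral: ∫_-1.5^1.5 h(t) dt = -7.5.
L_4 = -11.15625.
Error = -7.5 − (-11.15625) = 3.65625.

3.65625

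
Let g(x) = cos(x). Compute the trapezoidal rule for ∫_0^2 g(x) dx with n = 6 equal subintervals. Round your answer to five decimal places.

Δx = (2 − 0)/6 = 1/3.
g(0) ≈ 1.00000, g(1/3) ≈ 0.94496, g(2/3) ≈ 0.78589, g(1) ≈ 0.54030, g(4/3) ≈ 0.23524, g(5/3) ≈ -0.09572, g(2) ≈ -0.41615.
T_6 = (Δx/2)·[g(x_0) + 2g(x_1) + ... + 2g(x_{5}) + g(x_6)].
Sum ≈ 0.90086.

0.90086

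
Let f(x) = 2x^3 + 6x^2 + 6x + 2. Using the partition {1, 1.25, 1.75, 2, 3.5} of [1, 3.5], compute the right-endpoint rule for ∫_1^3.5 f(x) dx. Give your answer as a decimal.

Subinterval widths: 0.25, 0.5, 0.25, 1.5.
Right endpoints: 1.25, 1.75, 2, 3.5.
f(1.25) = 22.78125, f(1.75) = 41.59375, f(2) = 54, f(3.5) = 182.25.
Sum = Σ Δx_i · f(x_i).
Sum = 313.3671875.

313.3671875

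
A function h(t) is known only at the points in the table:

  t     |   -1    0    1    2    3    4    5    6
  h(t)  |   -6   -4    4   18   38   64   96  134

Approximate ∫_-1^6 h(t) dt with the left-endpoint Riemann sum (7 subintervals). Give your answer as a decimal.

Δt = 1.
Sum = 1·[(-6) + (-4) + 4 + 18 + 38 + 64 + 96] = 210.

210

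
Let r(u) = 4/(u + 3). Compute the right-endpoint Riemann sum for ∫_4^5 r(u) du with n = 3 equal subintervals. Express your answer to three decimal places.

Δu = (5 − 4)/3 = 1/3.
Right endpoints: 13/3, 14/3, 5.
r(13/3) = 6/11, r(14/3) = 12/23, r(5) = 0.5.
Sum = Δu · [r(13/3) + r(14/3) + r(5)].
Sum ≈ 0.522.

0.522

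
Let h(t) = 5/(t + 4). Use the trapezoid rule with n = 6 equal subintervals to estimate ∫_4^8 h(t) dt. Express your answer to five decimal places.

Δt = (8 − 4)/6 = 2/3.
h(4) = 0.625, h(14/3) = 15/26, h(16/3) = 15/28, h(6) = 0.5, h(20/3) = 0.46875, h(22/3) = 15/34, h(8) = 5/12.
T_6 = (Δt/2)·[h(t_0) + 2h(t_1) + ... + 2h(t_{5}) + h(t_6)].
Sum ≈ 2.02893.

2.02893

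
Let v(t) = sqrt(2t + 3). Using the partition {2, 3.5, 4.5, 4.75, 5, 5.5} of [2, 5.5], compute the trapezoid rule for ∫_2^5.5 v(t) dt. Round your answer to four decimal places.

Subinterval widths: 1.5, 1, 0.25, 0.25, 0.5.
v(2) ≈ 2.6458, v(3.5) ≈ 3.1623, v(4.5) ≈ 3.4641, v(4.75) ≈ 3.5355, v(5) ≈ 3.6056, v(5.5) ≈ 3.7417.
On each subinterval the trapezoid contributes (Δt_i/2)·[v(t_{i-1}) + v(t_i)].
Sum ≈ 11.2736.

11.2736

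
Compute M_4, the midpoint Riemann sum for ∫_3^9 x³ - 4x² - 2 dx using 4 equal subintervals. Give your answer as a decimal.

Δx = (9 − 3)/4 = 1.5.
Midpoints: 3.75, 5.25, 6.75, 8.25.
f(3.75) = -5.515625, f(5.25) = 32.453125, f(6.75) = 123.296875, f(8.25) = 287.265625.
Sum = Δx · [f(3.75) + f(5.25) + f(6.75) + f(8.25)].
Sum = 656.25.

656.25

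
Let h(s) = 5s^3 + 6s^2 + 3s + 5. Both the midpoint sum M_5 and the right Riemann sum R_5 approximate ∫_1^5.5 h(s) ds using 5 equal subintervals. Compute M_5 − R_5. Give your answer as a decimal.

M_5 = 1523.0728125.
R_5 = 2030.1075.
M_5 − R_5 = -507.0346875.

-507.0346875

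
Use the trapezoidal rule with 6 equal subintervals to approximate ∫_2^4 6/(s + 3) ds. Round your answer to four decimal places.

Δs = (4 − 2)/6 = 1/3.
f(2) = 1.2, f(7/3) = 1.125, f(8/3) = 18/17, f(3) = 1, f(10/3) = 18/19, f(11/3) = 0.9, f(4) = 6/7.
T_6 = (Δs/2)·[f(s_0) + 2f(s_1) + ... + 2f(s_{5}) + f(s_6)].
Sum ≈ 2.0199.

2.0199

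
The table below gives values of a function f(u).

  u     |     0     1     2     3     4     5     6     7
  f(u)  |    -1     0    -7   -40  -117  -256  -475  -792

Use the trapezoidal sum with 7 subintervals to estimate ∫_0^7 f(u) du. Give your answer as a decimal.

Δu = 1.
T_7 = (1/2)·[(-1) + 2·0 + 2·(-7) + 2·(-40) + 2·(-117) + 2·(-256) + 2·(-475) + (-792)] = -1291.5.

-1291.5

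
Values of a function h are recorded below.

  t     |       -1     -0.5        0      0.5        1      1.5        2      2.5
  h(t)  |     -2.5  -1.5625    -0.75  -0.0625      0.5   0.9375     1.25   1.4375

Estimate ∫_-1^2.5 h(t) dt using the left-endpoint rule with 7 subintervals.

Δt = 0.5.
Sum = 0.5·[(-2.5) + (-1.5625) + (-0.75) + (-0.0625) + 0.5 + 0.9375 + 1.25] = -1.09375.

-1.09375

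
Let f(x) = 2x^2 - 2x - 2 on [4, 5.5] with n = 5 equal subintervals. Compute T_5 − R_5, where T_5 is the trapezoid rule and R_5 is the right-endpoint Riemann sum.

T_5 = 51.045.
R_5 = 54.87.
T_5 − R_5 = -3.825.

-3.825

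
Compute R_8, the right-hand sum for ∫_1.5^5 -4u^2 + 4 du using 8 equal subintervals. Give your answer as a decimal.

Δu = (5 − 1.5)/8 = 0.4375.
Right endpoints: 1.9375, 2.375, 2.8125, 3.25, 3.6875, 4.125, 4.5625, 5.
f(1.9375) = -11.015625, f(2.375) = -18.5625, f(2.8125) = -27.640625, f(3.25) = -38.25, f(3.6875) = -50.390625, f(4.125) = -64.0625, f(4.5625) = -79.265625, f(5) = -96.
Sum = Δu · [f(1.9375) + f(2.375) + f(2.8125) + ...].
Sum = -168.51953125.

-168.51953125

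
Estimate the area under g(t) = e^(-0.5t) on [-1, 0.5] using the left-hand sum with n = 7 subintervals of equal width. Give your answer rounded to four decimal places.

1.8347

Δt = (0.5 − (-1))/7 = 3/14.
Left endpoints: -1, -11/14, -4/7, -5/14, -1/7, 1/14, 2/7.
g(-1) ≈ 1.6487, g(-11/14) ≈ 1.4812, g(-4/7) ≈ 1.3307, g(-5/14) ≈ 1.1955, g(-1/7) ≈ 1.0740, g(1/14) ≈ 0.9649, g(2/7) ≈ 0.8669.
Sum = Δt · [g(-1) + g(-11/14) + g(-4/7) + ...].
Sum ≈ 1.8347.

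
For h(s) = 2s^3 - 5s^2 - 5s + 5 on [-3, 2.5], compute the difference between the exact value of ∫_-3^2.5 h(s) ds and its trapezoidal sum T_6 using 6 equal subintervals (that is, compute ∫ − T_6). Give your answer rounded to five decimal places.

Exact integral: ∫_-3^2.5 h(s) ds ≈ -57.6354167.
T_6 ≈ -62.6420718.
Error ≈ -57.6354167 − (-62.6420718) ≈ 5.00666.

5.00666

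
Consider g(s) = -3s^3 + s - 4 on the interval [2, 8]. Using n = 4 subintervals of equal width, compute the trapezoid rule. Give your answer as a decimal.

-3155.25

Δs = (8 − 2)/4 = 1.5.
g(2) = -26, g(3.5) = -129.125, g(5) = -374, g(6.5) = -821.375, g(8) = -1532.
T_4 = (Δs/2)·[g(s_0) + 2g(s_1) + 2g(s_2) + 2g(s_3) + g(s_4)].
Sum = -3155.25.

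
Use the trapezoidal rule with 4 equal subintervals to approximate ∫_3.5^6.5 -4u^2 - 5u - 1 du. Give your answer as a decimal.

Δu = (6.5 − 3.5)/4 = 0.75.
f(3.5) = -67.5, f(4.25) = -94.5, f(5) = -126, f(5.75) = -162, f(6.5) = -202.5.
T_4 = (Δu/2)·[f(u_0) + 2f(u_1) + 2f(u_2) + 2f(u_3) + f(u_4)].
Sum = -388.125.

-388.125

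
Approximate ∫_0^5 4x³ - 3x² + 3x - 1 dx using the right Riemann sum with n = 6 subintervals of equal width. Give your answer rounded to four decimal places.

731.4583

Δx = (5 − 0)/6 = 5/6.
Right endpoints: 5/6, 5/3, 2.5, 10/3, 25/6, 5.
f(5/6) = 187/108, f(5/3) = 383/27, f(2.5) = 50.25, f(10/3) = 3343/27, f(25/6) = 26867/108, f(5) = 439.
Sum = Δx · [f(5/6) + f(5/3) + f(2.5) + ...].
Sum ≈ 731.4583.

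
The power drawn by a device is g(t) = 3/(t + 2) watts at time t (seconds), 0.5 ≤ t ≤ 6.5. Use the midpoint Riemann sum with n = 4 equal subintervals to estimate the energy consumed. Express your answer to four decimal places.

3.6326

Δt = (6.5 − 0.5)/4 = 1.5.
Midpoints: 1.25, 2.75, 4.25, 5.75.
g(1.25) = 12/13, g(2.75) = 12/19, g(4.25) = 0.48, g(5.75) = 12/31.
Sum = Δt · [g(1.25) + g(2.75) + g(4.25) + g(5.75)].
Sum ≈ 3.6326.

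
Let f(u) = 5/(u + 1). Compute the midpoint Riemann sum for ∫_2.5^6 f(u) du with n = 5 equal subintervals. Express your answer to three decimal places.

3.460

Δu = (6 − 2.5)/5 = 0.7.
Midpoints: 2.85, 3.55, 4.25, 4.95, 5.65.
f(2.85) = 100/77, f(3.55) = 100/91, f(4.25) = 20/21, f(4.95) = 100/119, f(5.65) = 100/133.
Sum = Δu · [f(2.85) + f(3.55) + f(4.25) + f(4.95) + f(5.65)].
Sum ≈ 3.460.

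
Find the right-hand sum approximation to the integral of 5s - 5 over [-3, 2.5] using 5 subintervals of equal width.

Δs = (2.5 − (-3))/5 = 1.1.
Right endpoints: -1.9, -0.8, 0.3, 1.4, 2.5.
f(-1.9) = -14.5, f(-0.8) = -9, f(0.3) = -3.5, f(1.4) = 2, f(2.5) = 7.5.
Sum = Δs · [f(-1.9) + f(-0.8) + f(0.3) + f(1.4) + f(2.5)].
Sum = -19.25.

-19.25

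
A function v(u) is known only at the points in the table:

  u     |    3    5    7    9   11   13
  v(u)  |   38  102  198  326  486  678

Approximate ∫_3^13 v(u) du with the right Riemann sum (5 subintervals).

Δu = 2.
Sum = 2·[102 + 198 + 326 + 486 + 678] = 3580.

3580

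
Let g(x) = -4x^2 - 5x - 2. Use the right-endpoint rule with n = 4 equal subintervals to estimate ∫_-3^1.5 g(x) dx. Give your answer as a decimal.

Δx = (1.5 − (-3))/4 = 1.125.
Right endpoints: -1.875, -0.75, 0.375, 1.5.
g(-1.875) = -6.6875, g(-0.75) = -0.5, g(0.375) = -4.4375, g(1.5) = -18.5.
Sum = Δx · [g(-1.875) + g(-0.75) + g(0.375) + g(1.5)].
Sum = -33.890625.

-33.890625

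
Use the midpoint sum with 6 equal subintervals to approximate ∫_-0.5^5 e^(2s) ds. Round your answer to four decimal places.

Δs = (5 − (-0.5))/6 = 11/12.
Midpoints: -1/24, 0.875, 43/24, 65/24, 3.625, 109/24.
f(-1/24) ≈ 0.9200, f(0.875) ≈ 5.7546, f(43/24) ≈ 35.9933, f(65/24) ≈ 225.1274, f(3.625) ≈ 1408.1048, f(109/24) ≈ 8807.2747.
Sum = Δs · [f(-1/24) + f(0.875) + f(43/24) + ...].
Sum ≈ 9609.5771.

9609.5771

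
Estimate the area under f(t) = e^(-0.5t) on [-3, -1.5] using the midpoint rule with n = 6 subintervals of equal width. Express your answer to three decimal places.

Δt = (-1.5 − (-3))/6 = 0.25.
Midpoints: -2.875, -2.625, -2.375, -2.125, -1.875, -1.625.
f(-2.875) ≈ 4.210, f(-2.625) ≈ 3.715, f(-2.375) ≈ 3.279, f(-2.125) ≈ 2.894, f(-1.875) ≈ 2.554, f(-1.625) ≈ 2.254.
Sum = Δt · [f(-2.875) + f(-2.625) + f(-2.375) + ...].
Sum ≈ 4.726.

4.726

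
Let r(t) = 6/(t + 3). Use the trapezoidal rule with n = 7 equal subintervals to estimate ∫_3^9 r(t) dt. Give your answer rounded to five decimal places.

Δt = (9 − 3)/7 = 6/7.
r(3) = 1, r(27/7) = 0.875, r(33/7) = 7/9, r(39/7) = 0.7, r(45/7) = 7/11, r(51/7) = 7/12, r(57/7) = 7/13, r(9) = 0.5.
T_7 = (Δt/2)·[r(t_0) + 2r(t_1) + ... + 2r(t_{6}) + r(t_7)].
Sum ≈ 4.16652.

4.16652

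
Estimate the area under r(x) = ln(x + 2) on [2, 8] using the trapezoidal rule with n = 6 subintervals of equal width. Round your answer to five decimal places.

11.46821

Δx = (8 − 2)/6 = 1.
r(2) ≈ 1.38629, r(3) ≈ 1.60944, r(4) ≈ 1.79176, r(5) ≈ 1.94591, r(6) ≈ 2.07944, r(7) ≈ 2.19722, r(8) ≈ 2.30259.
T_6 = (Δx/2)·[r(x_0) + 2r(x_1) + ... + 2r(x_{5}) + r(x_6)].
Sum ≈ 11.46821.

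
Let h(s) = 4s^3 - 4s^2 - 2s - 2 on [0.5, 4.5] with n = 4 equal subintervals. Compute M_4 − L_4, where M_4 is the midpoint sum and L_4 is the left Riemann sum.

112

M_4 = 252.
L_4 = 140.
M_4 − L_4 = 112.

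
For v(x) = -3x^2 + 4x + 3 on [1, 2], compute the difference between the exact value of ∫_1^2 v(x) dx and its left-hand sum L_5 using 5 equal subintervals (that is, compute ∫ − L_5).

Exact integral: ∫_1^2 v(x) dx = 2.
L_5 = 2.48.
Error = 2 − 2.48 = -0.48.

-0.48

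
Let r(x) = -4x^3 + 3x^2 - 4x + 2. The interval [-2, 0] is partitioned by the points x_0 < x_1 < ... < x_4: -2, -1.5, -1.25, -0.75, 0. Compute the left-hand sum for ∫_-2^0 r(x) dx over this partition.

50.09375

Subinterval widths: 0.5, 0.25, 0.5, 0.75.
Left endpoints: -2, -1.5, -1.25, -0.75.
r(-2) = 54, r(-1.5) = 28.25, r(-1.25) = 19.5, r(-0.75) = 8.375.
Sum = Σ Δx_i · r(x_i).
Sum = 50.09375.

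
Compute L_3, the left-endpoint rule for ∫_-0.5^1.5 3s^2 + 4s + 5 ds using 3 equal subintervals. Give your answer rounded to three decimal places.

13.278

Δs = (1.5 − (-0.5))/3 = 2/3.
Left endpoints: -0.5, 1/6, 5/6.
f(-0.5) = 3.75, f(1/6) = 5.75, f(5/6) = 125/12.
Sum = Δs · [f(-0.5) + f(1/6) + f(5/6)].
Sum ≈ 13.278.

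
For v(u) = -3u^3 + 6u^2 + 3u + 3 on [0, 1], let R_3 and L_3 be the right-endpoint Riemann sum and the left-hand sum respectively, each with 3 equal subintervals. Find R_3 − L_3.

2

R_3 ≈ 6.777778.
L_3 ≈ 4.777778.
R_3 − L_3 = 2.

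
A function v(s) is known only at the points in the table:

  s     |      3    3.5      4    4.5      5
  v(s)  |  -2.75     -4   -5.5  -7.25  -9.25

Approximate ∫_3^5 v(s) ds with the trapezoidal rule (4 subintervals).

Δs = 0.5.
T_4 = (0.5/2)·[(-2.75) + 2·(-4) + 2·(-5.5) + 2·(-7.25) + (-9.25)] = -11.375.

-11.375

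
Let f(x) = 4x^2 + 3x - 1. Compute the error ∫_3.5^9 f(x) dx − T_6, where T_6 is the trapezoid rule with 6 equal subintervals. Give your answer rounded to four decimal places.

Exact integral: ∫_3.5^9 f(x) dx ≈ 1012.458333.
T_6 ≈ 1015.539352.
Error ≈ 1012.458333 − 1015.539352 ≈ -3.0810.

-3.0810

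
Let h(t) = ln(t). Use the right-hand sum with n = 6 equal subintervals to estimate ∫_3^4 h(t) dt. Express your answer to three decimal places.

1.273

Δt = (4 − 3)/6 = 1/6.
Right endpoints: 19/6, 10/3, 3.5, 11/3, 23/6, 4.
h(19/6) ≈ 1.153, h(10/3) ≈ 1.204, h(3.5) ≈ 1.253, h(11/3) ≈ 1.299, h(23/6) ≈ 1.344, h(4) ≈ 1.386.
Sum = Δt · [h(19/6) + h(10/3) + h(3.5) + ...].
Sum ≈ 1.273.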